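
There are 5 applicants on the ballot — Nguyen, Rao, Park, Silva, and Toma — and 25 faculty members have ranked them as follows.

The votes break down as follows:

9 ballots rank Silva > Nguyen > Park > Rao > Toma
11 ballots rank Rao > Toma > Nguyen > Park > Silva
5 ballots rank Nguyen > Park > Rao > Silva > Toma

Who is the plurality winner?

First-place vote totals:
  Nguyen: 5
  Rao: 11
  Park: 0
  Silva: 9
  Toma: 0
Rao has the most first-place votes.

Rao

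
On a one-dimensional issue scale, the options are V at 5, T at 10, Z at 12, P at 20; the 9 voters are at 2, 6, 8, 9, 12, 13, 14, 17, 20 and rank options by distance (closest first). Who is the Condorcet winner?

Z

With single-peaked preferences on a line, the Condorcet winner is the candidate closest to the median voter.
The median voter (position 12) is closest to Z at 12.
Check: Z vs T — voters closer to Z: 5 of 9.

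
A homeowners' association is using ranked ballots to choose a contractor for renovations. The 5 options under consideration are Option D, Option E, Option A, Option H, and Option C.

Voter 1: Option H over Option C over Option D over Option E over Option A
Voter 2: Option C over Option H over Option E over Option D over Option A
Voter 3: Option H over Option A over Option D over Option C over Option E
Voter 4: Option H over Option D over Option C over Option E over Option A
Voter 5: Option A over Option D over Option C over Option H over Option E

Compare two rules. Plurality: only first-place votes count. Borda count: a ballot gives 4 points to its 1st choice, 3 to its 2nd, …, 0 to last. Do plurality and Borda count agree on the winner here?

Yes

Plurality first-place counts: Option D 0, Option E 0, Option A 1, Option H 3, Option C 1 → Option H.
Borda totals: Option D 11, Option E 4, Option A 7, Option H 16, Option C 12 → Option H.
The two rules agree on Option H.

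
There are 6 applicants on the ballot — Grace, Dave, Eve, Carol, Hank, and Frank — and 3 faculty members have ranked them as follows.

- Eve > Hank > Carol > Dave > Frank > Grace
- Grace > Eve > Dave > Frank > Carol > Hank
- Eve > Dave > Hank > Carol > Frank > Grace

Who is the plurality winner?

First-place vote totals:
  Grace: 1
  Dave: 0
  Eve: 2
  Carol: 0
  Hank: 0
  Frank: 0
Eve has the most first-place votes.

Eve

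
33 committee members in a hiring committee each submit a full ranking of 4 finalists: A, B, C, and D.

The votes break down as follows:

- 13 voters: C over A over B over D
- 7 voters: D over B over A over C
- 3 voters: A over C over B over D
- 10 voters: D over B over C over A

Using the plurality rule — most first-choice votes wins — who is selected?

First-place vote totals:
  A: 3
  B: 0
  C: 13
  D: 17
D has the most first-place votes.

D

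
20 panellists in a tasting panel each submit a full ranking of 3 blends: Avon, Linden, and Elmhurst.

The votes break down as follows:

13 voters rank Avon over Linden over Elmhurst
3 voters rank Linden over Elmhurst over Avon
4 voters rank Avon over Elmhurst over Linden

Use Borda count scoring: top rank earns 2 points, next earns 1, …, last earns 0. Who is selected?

Borda scores:
  Avon: 13·2 + 3·0 + 4·2 = 34
  Linden: 13·1 + 3·2 + 4·0 = 19
  Elmhurst: 13·0 + 3·1 + 4·1 = 7
Avon has the highest total.

Avon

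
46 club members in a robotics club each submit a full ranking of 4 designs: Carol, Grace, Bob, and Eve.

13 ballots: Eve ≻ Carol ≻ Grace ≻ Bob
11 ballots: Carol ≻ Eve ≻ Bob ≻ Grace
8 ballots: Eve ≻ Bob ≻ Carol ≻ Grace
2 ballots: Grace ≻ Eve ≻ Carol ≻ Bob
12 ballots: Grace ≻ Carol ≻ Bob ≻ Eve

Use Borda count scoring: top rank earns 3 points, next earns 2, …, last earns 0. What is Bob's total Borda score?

39

Borda scores:
  Carol: 13·2 + 11·3 + 8·1 + 2·1 + 12·2 = 93
  Grace: 13·1 + 11·0 + 8·0 + 2·3 + 12·3 = 55
  Bob: 13·0 + 11·1 + 8·2 + 2·0 + 12·1 = 39
  Eve: 13·3 + 11·2 + 8·3 + 2·2 + 12·0 = 89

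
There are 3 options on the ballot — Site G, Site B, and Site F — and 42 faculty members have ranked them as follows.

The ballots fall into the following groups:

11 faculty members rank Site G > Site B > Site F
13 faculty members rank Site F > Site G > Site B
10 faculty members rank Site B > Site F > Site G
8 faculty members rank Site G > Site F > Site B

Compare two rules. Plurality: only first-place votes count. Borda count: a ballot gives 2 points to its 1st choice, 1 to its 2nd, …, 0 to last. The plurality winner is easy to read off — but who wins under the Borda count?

Site G

Plurality first-place counts: Site G 19, Site B 10, Site F 13 → Site G.
Borda totals: Site G 51, Site B 31, Site F 44 → Site G.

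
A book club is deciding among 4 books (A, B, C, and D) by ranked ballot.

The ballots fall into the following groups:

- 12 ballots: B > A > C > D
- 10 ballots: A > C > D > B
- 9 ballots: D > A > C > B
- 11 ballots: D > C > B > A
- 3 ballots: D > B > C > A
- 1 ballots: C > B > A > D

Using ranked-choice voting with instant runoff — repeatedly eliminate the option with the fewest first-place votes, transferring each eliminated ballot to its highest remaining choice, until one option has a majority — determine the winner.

Round 1: D 23, B 12, A 10, C 1. C has the fewest and is eliminated.
Round 2: D 23, B 13, A 10. A has the fewest and is eliminated.
Round 3: D 33, B 13. D has a majority.

D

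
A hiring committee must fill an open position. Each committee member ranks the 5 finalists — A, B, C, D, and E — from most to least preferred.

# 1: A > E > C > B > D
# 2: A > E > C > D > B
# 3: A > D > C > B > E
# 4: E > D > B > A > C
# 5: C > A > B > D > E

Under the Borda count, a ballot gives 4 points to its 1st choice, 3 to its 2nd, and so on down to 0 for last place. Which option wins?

A

Borda scores:
  A: 4 + 4 + 4 + 1 + 3 = 16
  B: 1 + 0 + 1 + 2 + 2 = 6
  C: 2 + 2 + 2 + 0 + 4 = 10
  D: 0 + 1 + 3 + 3 + 1 = 8
  E: 3 + 3 + 0 + 4 + 0 = 10
A has the highest total.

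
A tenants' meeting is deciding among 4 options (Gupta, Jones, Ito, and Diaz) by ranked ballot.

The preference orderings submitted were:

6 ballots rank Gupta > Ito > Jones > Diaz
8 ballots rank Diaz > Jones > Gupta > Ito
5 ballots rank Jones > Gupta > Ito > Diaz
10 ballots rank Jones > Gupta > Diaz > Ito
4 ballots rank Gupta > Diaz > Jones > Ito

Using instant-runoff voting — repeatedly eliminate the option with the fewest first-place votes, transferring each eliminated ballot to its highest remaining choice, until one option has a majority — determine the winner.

Jones

Round 1: Jones 15, Gupta 10, Diaz 8, Ito 0. Ito has the fewest and is eliminated.
Round 2: Jones 15, Gupta 10, Diaz 8. Diaz has the fewest and is eliminated.
Round 3: Jones 23, Gupta 10. Jones has a majority.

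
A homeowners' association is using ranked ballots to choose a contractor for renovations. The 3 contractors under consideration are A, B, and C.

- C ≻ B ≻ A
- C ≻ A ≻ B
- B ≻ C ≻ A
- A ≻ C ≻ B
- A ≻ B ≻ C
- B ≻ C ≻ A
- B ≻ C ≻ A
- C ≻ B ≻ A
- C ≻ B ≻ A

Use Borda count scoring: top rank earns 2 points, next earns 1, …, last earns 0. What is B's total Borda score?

10

Borda scores:
  A: 0 + 1 + 0 + 2 + 2 + 0 + 0 + 0 + 0 = 5
  B: 1 + 0 + 2 + 0 + 1 + 2 + 2 + 1 + 1 = 10
  C: 2 + 2 + 1 + 1 + 0 + 1 + 1 + 2 + 2 = 12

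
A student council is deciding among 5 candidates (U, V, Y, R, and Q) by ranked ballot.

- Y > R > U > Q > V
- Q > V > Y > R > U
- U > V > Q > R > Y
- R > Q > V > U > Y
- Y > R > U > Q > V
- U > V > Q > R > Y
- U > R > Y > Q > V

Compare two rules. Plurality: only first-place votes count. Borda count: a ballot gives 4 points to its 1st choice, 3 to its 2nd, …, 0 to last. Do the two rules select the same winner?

Yes

Plurality first-place counts: U 3, V 0, Y 2, R 1, Q 1 → U.
Borda totals: U 17, V 11, Y 12, R 16, Q 14 → U.
The two rules agree on U.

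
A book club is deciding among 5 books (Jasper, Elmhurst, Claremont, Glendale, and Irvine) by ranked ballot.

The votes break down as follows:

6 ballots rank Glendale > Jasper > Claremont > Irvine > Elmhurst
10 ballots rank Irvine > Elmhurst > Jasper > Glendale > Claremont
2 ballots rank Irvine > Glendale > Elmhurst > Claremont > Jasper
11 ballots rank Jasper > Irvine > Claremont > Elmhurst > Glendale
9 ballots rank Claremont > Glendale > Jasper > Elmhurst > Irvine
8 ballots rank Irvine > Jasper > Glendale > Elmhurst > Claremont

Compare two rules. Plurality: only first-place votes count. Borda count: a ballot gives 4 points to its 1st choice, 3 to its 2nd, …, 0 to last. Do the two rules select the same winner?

Plurality first-place counts: Jasper 11, Elmhurst 0, Claremont 9, Glendale 6, Irvine 20 → Irvine.
Borda totals: Jasper 124, Elmhurst 62, Claremont 72, Glendale 83, Irvine 119 → Jasper.
The two rules disagree: plurality picks Irvine, Borda picks Jasper.

No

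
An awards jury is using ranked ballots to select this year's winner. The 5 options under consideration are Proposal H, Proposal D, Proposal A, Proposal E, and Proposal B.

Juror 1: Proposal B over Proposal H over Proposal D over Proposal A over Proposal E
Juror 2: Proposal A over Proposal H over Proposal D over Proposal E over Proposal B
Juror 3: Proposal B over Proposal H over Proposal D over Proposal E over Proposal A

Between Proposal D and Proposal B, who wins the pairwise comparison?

Ballots ranking Proposal D above Proposal B: 1.
Ballots ranking Proposal B above Proposal D: 2.
Proposal B wins the head-to-head, 2–1.

Proposal B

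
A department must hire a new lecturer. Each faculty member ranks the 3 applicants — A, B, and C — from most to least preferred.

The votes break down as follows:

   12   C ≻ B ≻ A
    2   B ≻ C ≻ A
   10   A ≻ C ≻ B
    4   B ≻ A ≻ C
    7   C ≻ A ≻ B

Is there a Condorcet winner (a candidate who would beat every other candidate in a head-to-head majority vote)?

Head-to-head results (35 voters total):
A vs B: B wins 18–17.
A vs C: C wins 21–14.
B vs C: C wins 29–6.
C beats each rival — A (21–14), B (29–6) — so C is the Condorcet winner.

Yes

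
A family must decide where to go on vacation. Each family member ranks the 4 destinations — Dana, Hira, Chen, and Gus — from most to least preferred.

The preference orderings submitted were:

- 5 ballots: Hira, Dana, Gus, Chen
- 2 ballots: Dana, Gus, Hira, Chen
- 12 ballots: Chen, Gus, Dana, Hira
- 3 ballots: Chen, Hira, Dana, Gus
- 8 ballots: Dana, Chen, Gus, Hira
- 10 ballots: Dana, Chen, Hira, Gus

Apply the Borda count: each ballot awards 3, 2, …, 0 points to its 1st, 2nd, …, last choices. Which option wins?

Borda scores:
  Dana: 5·2 + 2·3 + 12·1 + 3·1 + 8·3 + 10·3 = 85
  Hira: 5·3 + 2·1 + 12·0 + 3·2 + 8·0 + 10·1 = 33
  Chen: 5·0 + 2·0 + 12·3 + 3·3 + 8·2 + 10·2 = 81
  Gus: 5·1 + 2·2 + 12·2 + 3·0 + 8·1 + 10·0 = 41
Dana has the highest total.

Dana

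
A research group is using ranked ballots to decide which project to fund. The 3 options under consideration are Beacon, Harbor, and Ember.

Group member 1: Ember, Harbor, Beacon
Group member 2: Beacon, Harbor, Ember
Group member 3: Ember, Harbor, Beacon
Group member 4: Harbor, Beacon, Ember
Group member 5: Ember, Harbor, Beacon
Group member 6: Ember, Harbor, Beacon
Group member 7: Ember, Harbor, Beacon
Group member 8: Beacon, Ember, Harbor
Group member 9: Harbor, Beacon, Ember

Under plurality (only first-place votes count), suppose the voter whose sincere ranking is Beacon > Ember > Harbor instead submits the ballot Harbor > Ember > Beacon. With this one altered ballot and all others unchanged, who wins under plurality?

First-place totals with the altered ballot: Beacon 1, Harbor 3, Ember 5.
The winner is unchanged: still Ember.

Ember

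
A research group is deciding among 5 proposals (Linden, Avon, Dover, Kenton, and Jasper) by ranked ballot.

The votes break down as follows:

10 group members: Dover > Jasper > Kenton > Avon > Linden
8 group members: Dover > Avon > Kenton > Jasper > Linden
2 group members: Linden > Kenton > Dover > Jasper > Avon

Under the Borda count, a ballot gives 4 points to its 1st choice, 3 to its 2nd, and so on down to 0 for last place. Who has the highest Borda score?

Borda scores:
  Linden: 10·0 + 8·0 + 2·4 = 8
  Avon: 10·1 + 8·3 + 2·0 = 34
  Dover: 10·4 + 8·4 + 2·2 = 76
  Kenton: 10·2 + 8·2 + 2·3 = 42
  Jasper: 10·3 + 8·1 + 2·1 = 40
Dover has the highest total.

Dover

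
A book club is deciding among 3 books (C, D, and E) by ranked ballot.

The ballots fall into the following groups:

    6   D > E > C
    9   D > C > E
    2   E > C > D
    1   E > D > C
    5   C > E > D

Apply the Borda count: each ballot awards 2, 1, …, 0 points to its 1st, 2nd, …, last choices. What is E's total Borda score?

17

Borda scores:
  C: 6·0 + 9·1 + 2·1 + 0 + 5·2 = 21
  D: 6·2 + 9·2 + 2·0 + 1 + 5·0 = 31
  E: 6·1 + 9·0 + 2·2 + 2 + 5·1 = 17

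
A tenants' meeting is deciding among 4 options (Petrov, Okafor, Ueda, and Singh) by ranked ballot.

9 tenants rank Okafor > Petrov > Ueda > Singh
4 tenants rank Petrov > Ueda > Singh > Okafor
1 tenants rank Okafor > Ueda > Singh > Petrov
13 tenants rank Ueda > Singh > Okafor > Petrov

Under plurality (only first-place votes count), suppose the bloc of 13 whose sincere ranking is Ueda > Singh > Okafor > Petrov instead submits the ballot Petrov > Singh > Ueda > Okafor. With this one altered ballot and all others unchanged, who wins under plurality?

First-place totals with the altered ballot: Petrov 17, Okafor 10, Ueda 0, Singh 0.
The switch changes the winner from Ueda to Petrov.

Petrov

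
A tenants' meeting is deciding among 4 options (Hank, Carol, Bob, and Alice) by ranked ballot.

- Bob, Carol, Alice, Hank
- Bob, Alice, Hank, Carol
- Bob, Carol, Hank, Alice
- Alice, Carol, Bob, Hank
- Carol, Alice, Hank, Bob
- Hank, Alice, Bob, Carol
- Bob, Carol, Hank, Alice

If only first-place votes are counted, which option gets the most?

First-place vote totals:
  Hank: 1
  Carol: 1
  Bob: 4
  Alice: 1
Bob has the most first-place votes.

Bob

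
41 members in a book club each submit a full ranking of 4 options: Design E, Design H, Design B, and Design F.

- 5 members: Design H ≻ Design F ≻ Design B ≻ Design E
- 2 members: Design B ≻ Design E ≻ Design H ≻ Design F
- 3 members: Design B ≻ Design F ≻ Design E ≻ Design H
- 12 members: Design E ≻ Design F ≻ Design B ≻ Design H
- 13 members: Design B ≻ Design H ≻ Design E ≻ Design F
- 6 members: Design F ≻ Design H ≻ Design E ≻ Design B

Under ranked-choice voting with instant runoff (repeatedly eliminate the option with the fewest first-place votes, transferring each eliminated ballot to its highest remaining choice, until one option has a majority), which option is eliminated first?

Round 1: Design B 18, Design E 12, Design F 6, Design H 5. Design H has the fewest and is eliminated.
Round 2: Design B 18, Design E 12, Design F 11. Design F has the fewest and is eliminated.
Round 3: Design B 23, Design E 18. Design B has a majority.

Design H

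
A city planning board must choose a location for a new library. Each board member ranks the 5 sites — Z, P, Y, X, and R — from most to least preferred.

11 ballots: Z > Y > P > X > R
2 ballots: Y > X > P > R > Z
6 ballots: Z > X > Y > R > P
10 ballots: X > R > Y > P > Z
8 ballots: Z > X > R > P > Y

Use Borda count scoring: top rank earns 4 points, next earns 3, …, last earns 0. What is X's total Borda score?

Borda scores:
  Z: 11·4 + 2·0 + 6·4 + 10·0 + 8·4 = 100
  P: 11·2 + 2·2 + 6·0 + 10·1 + 8·1 = 44
  Y: 11·3 + 2·4 + 6·2 + 10·2 + 8·0 = 73
  X: 11·1 + 2·3 + 6·3 + 10·4 + 8·3 = 99
  R: 11·0 + 2·1 + 6·1 + 10·3 + 8·2 = 54

99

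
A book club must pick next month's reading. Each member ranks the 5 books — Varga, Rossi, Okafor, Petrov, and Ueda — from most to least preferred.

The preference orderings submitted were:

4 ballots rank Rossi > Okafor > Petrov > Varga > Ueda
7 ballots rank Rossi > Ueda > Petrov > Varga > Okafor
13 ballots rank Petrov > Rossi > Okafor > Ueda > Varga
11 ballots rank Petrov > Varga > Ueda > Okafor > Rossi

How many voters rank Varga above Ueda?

15

Ballots ranking Varga above Ueda: 4+11 = 15.
Ballots ranking Ueda above Varga: 7+13 = 20.
So 15 of 35 voters prefer Varga to Ueda.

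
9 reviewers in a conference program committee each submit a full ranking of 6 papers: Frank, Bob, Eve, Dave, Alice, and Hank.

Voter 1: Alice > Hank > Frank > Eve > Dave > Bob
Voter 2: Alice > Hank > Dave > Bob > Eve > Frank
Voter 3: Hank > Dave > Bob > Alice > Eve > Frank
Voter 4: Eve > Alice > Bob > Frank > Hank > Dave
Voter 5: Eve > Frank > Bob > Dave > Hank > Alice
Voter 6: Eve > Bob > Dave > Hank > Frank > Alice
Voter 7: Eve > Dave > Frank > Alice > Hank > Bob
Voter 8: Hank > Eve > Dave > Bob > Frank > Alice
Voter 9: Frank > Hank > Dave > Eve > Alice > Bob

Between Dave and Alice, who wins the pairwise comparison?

Ballots ranking Dave above Alice: 6.
Ballots ranking Alice above Dave: 3.
Dave wins the head-to-head, 6–3.

Dave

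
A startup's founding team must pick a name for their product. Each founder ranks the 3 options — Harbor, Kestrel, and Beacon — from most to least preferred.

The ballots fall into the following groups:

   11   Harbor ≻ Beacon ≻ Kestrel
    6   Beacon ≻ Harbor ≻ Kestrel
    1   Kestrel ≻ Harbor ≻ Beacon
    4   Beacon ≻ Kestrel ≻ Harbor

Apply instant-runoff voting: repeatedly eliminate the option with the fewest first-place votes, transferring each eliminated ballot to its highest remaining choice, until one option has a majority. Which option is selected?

Harbor

Round 1: Harbor 11, Beacon 10, Kestrel 1. Kestrel has the fewest and is eliminated.
Round 2: Harbor 12, Beacon 10. Harbor has a majority.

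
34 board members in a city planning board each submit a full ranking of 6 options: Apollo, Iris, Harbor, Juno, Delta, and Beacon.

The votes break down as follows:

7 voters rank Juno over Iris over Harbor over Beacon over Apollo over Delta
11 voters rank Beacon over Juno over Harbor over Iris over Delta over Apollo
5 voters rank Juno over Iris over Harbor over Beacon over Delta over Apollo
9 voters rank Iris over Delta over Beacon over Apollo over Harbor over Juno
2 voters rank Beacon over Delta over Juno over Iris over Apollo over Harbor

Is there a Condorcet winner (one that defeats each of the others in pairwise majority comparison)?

Head-to-head results (34 voters total):
Apollo vs Iris: Iris wins 34–0.
Apollo vs Harbor: Harbor wins 23–11.
Apollo vs Juno: Juno wins 25–9.
Apollo vs Delta: Delta wins 27–7.
Apollo vs Beacon: Beacon wins 34–0.
Iris vs Harbor: Iris wins 23–11.
Iris vs Juno: Juno wins 25–9.
Iris vs Delta: Iris wins 32–2.
Iris vs Beacon: Iris wins 21–13.
Harbor vs Juno: Juno wins 25–9.
Harbor vs Delta: Harbor wins 23–11.
Harbor vs Beacon: Beacon wins 22–12.
Juno vs Delta: Juno wins 23–11.
Juno vs Beacon: Beacon wins 22–12.
Delta vs Beacon: Beacon wins 25–9.
No candidate beats all others: Iris beats Beacon beats Juno beats Iris, a majority cycle.

No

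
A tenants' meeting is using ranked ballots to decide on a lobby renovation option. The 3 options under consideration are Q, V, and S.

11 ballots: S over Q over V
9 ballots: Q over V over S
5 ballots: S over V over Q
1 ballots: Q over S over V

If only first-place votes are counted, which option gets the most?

S

First-place vote totals:
  Q: 10
  V: 0
  S: 16
S has the most first-place votes.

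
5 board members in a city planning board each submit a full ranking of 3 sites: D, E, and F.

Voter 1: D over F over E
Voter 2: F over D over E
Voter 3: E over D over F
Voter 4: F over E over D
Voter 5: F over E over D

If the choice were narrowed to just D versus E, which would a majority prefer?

Ballots ranking D above E: 2.
Ballots ranking E above D: 3.
E wins the head-to-head, 3–2.

E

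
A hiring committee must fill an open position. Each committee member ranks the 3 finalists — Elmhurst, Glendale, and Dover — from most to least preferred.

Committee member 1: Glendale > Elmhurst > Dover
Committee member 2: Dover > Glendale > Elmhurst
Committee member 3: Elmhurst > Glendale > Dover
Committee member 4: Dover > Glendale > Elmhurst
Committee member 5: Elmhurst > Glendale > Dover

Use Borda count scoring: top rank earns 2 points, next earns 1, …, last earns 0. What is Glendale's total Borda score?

Borda scores:
  Elmhurst: 1 + 0 + 2 + 0 + 2 = 5
  Glendale: 2 + 1 + 1 + 1 + 1 = 6
  Dover: 0 + 2 + 0 + 2 + 0 = 4

6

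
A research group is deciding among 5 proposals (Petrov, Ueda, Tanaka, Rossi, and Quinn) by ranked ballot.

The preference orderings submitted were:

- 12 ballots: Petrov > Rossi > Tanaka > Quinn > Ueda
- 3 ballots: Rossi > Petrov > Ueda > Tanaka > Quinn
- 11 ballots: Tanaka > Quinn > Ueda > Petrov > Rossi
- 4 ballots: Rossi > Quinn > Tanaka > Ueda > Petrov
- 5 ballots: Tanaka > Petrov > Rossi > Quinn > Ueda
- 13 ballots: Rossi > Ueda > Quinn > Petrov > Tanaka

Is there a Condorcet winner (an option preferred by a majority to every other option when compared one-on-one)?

Head-to-head results (48 voters total):
Petrov vs Ueda: Ueda wins 28–20.
Petrov vs Tanaka: Petrov wins 28–20.
Petrov vs Rossi: Petrov wins 28–20.
Petrov vs Quinn: Quinn wins 28–20.
Ueda vs Tanaka: Tanaka wins 32–16.
Ueda vs Rossi: Rossi wins 37–11.
Ueda vs Quinn: Quinn wins 32–16.
Tanaka vs Rossi: Rossi wins 32–16.
Tanaka vs Quinn: Tanaka wins 31–17.
Rossi vs Quinn: Rossi wins 37–11.
No candidate beats all others: Petrov beats Tanaka beats Ueda beats Petrov, a majority cycle.

No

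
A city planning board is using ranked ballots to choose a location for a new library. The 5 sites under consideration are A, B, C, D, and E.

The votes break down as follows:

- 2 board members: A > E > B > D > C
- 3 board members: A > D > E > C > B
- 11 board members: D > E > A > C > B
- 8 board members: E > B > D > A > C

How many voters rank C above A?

0

Ballots ranking C above A: 0.
Ballots ranking A above C: 2+3+11+8 = 24.
So 0 of 24 voters prefer C to A.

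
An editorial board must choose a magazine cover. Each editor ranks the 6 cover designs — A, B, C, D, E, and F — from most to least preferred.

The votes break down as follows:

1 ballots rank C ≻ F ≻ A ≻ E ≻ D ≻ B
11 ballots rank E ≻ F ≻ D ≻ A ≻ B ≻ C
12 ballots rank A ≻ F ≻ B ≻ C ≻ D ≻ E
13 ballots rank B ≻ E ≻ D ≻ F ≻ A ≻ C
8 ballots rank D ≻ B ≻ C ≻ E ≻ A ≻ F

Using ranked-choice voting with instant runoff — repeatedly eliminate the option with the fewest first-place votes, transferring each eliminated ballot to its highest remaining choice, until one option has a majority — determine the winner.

Round 1: B 13, A 12, E 11, D 8, C 1, F 0. F has the fewest and is eliminated.
Round 2: B 13, A 12, E 11, D 8, C 1. C has the fewest and is eliminated.
Round 3: A 13, B 13, E 11, D 8. D has the fewest and is eliminated.
Round 4: B 21, A 13, E 11. E has the fewest and is eliminated.
Round 5: A 24, B 21. A has a majority.

A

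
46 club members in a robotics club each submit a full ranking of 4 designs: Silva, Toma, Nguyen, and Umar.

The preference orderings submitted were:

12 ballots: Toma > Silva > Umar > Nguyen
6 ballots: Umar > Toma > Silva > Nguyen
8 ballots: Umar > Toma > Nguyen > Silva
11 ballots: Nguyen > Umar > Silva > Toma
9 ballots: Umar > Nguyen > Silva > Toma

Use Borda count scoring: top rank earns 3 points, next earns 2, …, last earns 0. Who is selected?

Umar

Borda scores:
  Silva: 12·2 + 6·1 + 8·0 + 11·1 + 9·1 = 50
  Toma: 12·3 + 6·2 + 8·2 + 11·0 + 9·0 = 64
  Nguyen: 12·0 + 6·0 + 8·1 + 11·3 + 9·2 = 59
  Umar: 12·1 + 6·3 + 8·3 + 11·2 + 9·3 = 103
Umar has the highest total.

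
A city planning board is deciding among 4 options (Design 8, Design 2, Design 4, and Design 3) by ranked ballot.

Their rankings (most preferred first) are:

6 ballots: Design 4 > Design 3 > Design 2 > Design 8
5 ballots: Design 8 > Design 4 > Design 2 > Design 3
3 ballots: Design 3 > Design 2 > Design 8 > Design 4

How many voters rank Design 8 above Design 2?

5

Ballots ranking Design 8 above Design 2: 5.
Ballots ranking Design 2 above Design 8: 6+3 = 9.
So 5 of 14 voters prefer Design 8 to Design 2.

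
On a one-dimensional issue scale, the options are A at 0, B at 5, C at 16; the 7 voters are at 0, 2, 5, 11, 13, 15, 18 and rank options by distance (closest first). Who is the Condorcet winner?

With single-peaked preferences on a line, the Condorcet winner is the candidate closest to the median voter.
The median voter (position 11) is closest to C at 16.
Check: C vs B — voters closer to C: 4 of 7.

C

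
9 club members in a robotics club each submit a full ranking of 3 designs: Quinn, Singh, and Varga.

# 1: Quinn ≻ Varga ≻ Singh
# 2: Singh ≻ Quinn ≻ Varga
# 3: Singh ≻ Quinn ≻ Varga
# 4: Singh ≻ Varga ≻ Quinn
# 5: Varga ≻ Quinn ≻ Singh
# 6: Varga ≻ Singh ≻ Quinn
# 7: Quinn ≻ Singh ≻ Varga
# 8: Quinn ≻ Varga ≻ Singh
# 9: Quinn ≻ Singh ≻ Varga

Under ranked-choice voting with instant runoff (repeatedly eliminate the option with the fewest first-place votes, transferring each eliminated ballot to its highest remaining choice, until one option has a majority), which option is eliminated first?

Varga

Round 1: Quinn 4, Singh 3, Varga 2. Varga has the fewest and is eliminated.
Round 2: Quinn 5, Singh 4. Quinn has a majority.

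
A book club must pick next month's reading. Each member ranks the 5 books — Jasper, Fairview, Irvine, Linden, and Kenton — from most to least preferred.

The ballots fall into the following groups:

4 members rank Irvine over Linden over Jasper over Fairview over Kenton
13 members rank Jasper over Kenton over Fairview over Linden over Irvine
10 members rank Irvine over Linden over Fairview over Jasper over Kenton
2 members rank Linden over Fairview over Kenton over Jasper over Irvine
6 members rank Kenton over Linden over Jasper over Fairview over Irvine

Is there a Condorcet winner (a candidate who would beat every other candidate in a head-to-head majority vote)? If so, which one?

Head-to-head results (35 voters total):
Jasper vs Fairview: Jasper wins 23–12.
Jasper vs Irvine: Jasper wins 21–14.
Jasper vs Linden: Linden wins 22–13.
Jasper vs Kenton: Jasper wins 27–8.
Fairview vs Irvine: Fairview wins 21–14.
Fairview vs Linden: Linden wins 22–13.
Fairview vs Kenton: Kenton wins 19–16.
Irvine vs Linden: Linden wins 21–14.
Irvine vs Kenton: Kenton wins 21–14.
Linden vs Kenton: Kenton wins 19–16.
No candidate beats all others: Jasper beats Kenton beats Linden beats Jasper, a majority cycle.

None — there is no Condorcet winner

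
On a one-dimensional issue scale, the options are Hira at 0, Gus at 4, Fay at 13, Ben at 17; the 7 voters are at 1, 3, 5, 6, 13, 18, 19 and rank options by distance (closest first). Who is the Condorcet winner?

With single-peaked preferences on a line, the Condorcet winner is the candidate closest to the median voter.
The median voter (position 6) is closest to Gus at 4.
Check: Gus vs Ben — voters closer to Gus: 4 of 7.

Gus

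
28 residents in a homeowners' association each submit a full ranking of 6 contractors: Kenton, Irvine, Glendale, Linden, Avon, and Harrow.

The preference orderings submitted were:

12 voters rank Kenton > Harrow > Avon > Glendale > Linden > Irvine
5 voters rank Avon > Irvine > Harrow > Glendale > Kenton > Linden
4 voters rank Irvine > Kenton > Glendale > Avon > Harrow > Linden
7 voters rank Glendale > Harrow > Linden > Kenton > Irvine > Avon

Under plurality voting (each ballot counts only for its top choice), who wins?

Kenton

First-place vote totals:
  Kenton: 12
  Irvine: 4
  Glendale: 7
  Linden: 0
  Avon: 5
  Harrow: 0
Kenton has the most first-place votes.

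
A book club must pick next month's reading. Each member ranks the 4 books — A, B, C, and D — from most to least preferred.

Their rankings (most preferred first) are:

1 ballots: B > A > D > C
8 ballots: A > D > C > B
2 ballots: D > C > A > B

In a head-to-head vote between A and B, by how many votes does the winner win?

Ballots ranking A above B: 8+2 = 10.
Ballots ranking B above A: 1.
A wins 10–1, a margin of 9.

9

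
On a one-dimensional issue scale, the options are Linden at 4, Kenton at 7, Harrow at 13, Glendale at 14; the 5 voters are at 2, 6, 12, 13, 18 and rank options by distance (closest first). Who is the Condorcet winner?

With single-peaked preferences on a line, the Condorcet winner is the candidate closest to the median voter.
The median voter (position 12) is closest to Harrow at 13.
Check: Harrow vs Kenton — voters closer to Harrow: 3 of 5.

Harrow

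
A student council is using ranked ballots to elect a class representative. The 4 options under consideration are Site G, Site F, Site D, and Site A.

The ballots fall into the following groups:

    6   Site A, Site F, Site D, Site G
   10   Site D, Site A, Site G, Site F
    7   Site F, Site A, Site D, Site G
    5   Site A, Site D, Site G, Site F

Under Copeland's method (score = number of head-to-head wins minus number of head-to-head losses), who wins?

Pairwise results:
  Site G vs Site F: Site G wins 15–13.
  Site G vs Site D: Site D wins 28–0.
  Site G vs Site A: Site A wins 28–0.
  Site F vs Site D: Site D wins 15–13.
  Site F vs Site A: Site A wins 21–7.
  Site D vs Site A: Site A wins 18–10.
Copeland scores (wins − losses):
  Site G: 1 − 2 = -1
  Site F: 0 − 3 = -3
  Site D: 2 − 1 = 1
  Site A: 3 − 0 = 3
Site A has the best Copeland score.

Site A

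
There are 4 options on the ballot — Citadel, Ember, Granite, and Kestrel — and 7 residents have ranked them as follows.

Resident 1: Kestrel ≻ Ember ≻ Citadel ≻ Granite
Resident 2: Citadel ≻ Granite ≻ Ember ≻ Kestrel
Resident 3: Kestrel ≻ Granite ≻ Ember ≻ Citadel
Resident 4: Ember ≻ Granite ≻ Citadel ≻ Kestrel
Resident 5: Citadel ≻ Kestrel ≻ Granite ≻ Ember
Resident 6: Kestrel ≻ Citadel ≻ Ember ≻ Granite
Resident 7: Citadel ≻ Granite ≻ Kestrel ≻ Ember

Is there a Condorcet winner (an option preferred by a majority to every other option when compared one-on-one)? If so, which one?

Citadel

Head-to-head results (7 voters total):
Citadel vs Ember: Citadel wins 4–3.
Citadel vs Granite: Citadel wins 5–2.
Citadel vs Kestrel: Citadel wins 4–3.
Ember vs Granite: Granite wins 4–3.
Ember vs Kestrel: Kestrel wins 5–2.
Granite vs Kestrel: Kestrel wins 4–3.
Citadel beats each rival — Ember (4–3), Granite (5–2), Kestrel (4–3) — so Citadel is the Condorcet winner.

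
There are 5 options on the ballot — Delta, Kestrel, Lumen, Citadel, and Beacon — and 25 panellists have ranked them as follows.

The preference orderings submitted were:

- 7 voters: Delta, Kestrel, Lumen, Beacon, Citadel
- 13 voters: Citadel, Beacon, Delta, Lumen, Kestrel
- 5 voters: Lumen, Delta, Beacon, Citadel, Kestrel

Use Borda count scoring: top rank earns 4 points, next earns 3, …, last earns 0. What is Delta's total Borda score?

69

Borda scores:
  Delta: 7·4 + 13·2 + 5·3 = 69
  Kestrel: 7·3 + 13·0 + 5·0 = 21
  Lumen: 7·2 + 13·1 + 5·4 = 47
  Citadel: 7·0 + 13·4 + 5·1 = 57
  Beacon: 7·1 + 13·3 + 5·2 = 56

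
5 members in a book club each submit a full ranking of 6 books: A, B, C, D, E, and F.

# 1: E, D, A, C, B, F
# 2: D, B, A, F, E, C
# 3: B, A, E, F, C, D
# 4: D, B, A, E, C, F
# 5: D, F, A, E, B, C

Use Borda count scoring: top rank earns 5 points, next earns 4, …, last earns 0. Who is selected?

D

Borda scores:
  A: 3 + 3 + 4 + 3 + 3 = 16
  B: 1 + 4 + 5 + 4 + 1 = 15
  C: 2 + 0 + 1 + 1 + 0 = 4
  D: 4 + 5 + 0 + 5 + 5 = 19
  E: 5 + 1 + 3 + 2 + 2 = 13
  F: 0 + 2 + 2 + 0 + 4 = 8
D has the highest total.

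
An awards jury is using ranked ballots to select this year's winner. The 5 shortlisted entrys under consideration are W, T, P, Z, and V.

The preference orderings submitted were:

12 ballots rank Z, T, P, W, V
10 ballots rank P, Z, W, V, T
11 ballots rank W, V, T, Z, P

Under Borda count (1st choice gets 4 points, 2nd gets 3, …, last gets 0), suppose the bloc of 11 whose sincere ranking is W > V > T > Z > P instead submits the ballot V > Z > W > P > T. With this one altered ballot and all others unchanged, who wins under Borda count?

Z

Borda totals with the altered ballot: W 54, T 36, P 75, Z 111, V 54.
The winner is unchanged: still Z.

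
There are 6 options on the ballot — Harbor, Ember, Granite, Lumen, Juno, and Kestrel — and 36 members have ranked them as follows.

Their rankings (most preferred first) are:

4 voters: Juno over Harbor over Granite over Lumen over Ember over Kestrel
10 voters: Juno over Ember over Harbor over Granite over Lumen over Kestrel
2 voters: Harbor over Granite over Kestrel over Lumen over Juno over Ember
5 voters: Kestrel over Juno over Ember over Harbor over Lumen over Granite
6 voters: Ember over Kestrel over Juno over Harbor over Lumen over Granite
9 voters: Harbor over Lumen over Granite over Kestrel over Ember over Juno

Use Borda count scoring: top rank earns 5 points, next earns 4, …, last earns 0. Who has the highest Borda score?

Harbor

Borda scores:
  Harbor: 4·4 + 10·3 + 2·5 + 5·2 + 6·2 + 9·5 = 123
  Ember: 4·1 + 10·4 + 2·0 + 5·3 + 6·5 + 9·1 = 98
  Granite: 4·3 + 10·2 + 2·4 + 5·0 + 6·0 + 9·3 = 67
  Lumen: 4·2 + 10·1 + 2·2 + 5·1 + 6·1 + 9·4 = 69
  Juno: 4·5 + 10·5 + 2·1 + 5·4 + 6·3 + 9·0 = 110
  Kestrel: 4·0 + 10·0 + 2·3 + 5·5 + 6·4 + 9·2 = 73
Harbor has the highest total.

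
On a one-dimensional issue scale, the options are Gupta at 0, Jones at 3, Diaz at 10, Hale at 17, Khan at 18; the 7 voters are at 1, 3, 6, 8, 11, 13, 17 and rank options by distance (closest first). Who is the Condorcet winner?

Diaz

With single-peaked preferences on a line, the Condorcet winner is the candidate closest to the median voter.
The median voter (position 8) is closest to Diaz at 10.
Check: Diaz vs Khan — voters closer to Diaz: 6 of 7.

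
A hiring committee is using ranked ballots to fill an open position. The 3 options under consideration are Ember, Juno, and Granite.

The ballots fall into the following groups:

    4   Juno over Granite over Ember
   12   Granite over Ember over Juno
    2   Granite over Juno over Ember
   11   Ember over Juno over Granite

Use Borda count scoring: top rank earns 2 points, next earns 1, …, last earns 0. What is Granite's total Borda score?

32

Borda scores:
  Ember: 4·0 + 12·1 + 2·0 + 11·2 = 34
  Juno: 4·2 + 12·0 + 2·1 + 11·1 = 21
  Granite: 4·1 + 12·2 + 2·2 + 11·0 = 32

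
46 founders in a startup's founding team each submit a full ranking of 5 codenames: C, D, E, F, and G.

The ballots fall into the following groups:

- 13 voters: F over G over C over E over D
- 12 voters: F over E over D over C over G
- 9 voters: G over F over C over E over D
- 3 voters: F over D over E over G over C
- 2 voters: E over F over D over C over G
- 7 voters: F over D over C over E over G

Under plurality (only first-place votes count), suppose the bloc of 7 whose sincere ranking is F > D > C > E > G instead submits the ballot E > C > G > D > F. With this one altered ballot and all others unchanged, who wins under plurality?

F

First-place totals with the altered ballot: C 0, D 0, E 9, F 28, G 9.
The winner is unchanged: still F.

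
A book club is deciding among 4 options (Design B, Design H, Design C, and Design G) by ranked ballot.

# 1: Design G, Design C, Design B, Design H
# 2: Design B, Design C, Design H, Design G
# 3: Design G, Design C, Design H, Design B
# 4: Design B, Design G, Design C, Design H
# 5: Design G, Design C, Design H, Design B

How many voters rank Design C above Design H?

Ballots ranking Design C above Design H: 5.
Ballots ranking Design H above Design C: 0.
So 5 of 5 voters prefer Design C to Design H.

5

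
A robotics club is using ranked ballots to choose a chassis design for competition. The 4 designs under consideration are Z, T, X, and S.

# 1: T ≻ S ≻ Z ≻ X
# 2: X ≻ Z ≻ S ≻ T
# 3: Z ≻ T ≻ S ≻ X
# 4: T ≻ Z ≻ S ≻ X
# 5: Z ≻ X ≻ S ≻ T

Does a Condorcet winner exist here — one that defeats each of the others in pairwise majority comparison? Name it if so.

Z

Head-to-head results (5 voters total):
Z vs T: Z wins 3–2.
Z vs X: Z wins 4–1.
Z vs S: Z wins 4–1.
T vs X: T wins 3–2.
T vs S: T wins 3–2.
X vs S: S wins 3–2.
Z beats each rival — T (3–2), X (4–1), S (4–1) — so Z is the Condorcet winner.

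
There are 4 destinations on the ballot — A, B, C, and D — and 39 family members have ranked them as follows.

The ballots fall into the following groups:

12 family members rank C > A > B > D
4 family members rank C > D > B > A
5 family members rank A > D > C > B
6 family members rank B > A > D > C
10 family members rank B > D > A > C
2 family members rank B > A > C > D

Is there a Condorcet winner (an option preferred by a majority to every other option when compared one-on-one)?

Head-to-head results (39 voters total):
A vs B: B wins 22–17.
A vs C: A wins 23–16.
A vs D: A wins 25–14.
B vs C: C wins 21–18.
B vs D: B wins 30–9.
C vs D: D wins 21–18.
No candidate beats all others: A beats C beats B beats A, a majority cycle.

No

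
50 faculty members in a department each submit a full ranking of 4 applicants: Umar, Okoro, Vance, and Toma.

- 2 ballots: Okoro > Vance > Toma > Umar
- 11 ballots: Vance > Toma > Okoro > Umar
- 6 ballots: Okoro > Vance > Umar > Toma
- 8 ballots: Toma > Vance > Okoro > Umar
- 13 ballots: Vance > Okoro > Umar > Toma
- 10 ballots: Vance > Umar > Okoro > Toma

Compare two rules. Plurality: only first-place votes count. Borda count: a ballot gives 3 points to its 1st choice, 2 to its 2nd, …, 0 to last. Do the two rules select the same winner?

Yes

Plurality first-place counts: Umar 0, Okoro 8, Vance 34, Toma 8 → Vance.
Borda totals: Umar 39, Okoro 79, Vance 134, Toma 48 → Vance.
The two rules agree on Vance.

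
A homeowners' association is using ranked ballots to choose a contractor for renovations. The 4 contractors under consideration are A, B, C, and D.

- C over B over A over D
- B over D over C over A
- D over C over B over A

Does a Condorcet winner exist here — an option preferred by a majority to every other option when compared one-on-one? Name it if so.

None — there is no Condorcet winner

Head-to-head results (3 voters total):
A vs B: B wins 3–0.
A vs C: C wins 3–0.
A vs D: D wins 2–1.
B vs C: C wins 2–1.
B vs D: B wins 2–1.
C vs D: D wins 2–1.
No candidate beats all others: B beats D beats C beats B, a majority cycle.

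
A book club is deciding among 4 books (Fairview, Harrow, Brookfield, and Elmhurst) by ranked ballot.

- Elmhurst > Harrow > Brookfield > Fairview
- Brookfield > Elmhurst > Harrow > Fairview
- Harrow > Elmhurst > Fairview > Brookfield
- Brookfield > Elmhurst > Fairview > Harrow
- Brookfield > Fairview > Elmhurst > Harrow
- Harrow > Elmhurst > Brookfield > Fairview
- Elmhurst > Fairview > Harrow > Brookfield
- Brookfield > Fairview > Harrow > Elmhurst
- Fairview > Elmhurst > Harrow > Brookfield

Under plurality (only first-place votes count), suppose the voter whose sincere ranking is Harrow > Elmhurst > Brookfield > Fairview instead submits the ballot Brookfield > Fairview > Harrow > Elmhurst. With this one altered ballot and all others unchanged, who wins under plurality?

Brookfield

First-place totals with the altered ballot: Fairview 1, Harrow 1, Brookfield 5, Elmhurst 2.
The winner is unchanged: still Brookfield.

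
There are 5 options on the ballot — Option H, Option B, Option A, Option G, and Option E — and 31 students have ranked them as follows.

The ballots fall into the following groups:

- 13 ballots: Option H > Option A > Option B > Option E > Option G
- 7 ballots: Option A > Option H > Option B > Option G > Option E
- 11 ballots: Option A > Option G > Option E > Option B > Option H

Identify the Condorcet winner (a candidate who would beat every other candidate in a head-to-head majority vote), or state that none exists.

Option A

Head-to-head results (31 voters total):
Option H vs Option B: Option H wins 20–11.
Option H vs Option A: Option A wins 18–13.
Option H vs Option G: Option H wins 20–11.
Option H vs Option E: Option H wins 20–11.
Option B vs Option A: Option A wins 31–0.
Option B vs Option G: Option B wins 20–11.
Option B vs Option E: Option B wins 20–11.
Option A vs Option G: Option A wins 31–0.
Option A vs Option E: Option A wins 31–0.
Option G vs Option E: Option G wins 18–13.
Option A beats each rival — Option H (18–13), Option B (31–0), Option G (31–0), Option E (31–0) — so Option A is the Condorcet winner.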